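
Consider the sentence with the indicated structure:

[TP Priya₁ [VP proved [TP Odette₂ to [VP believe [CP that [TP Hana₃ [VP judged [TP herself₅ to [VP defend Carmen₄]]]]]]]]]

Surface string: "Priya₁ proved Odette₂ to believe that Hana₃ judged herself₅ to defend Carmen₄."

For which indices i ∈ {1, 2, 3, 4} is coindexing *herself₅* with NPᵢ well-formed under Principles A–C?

*herself* is an anaphor, so Principle A applies: it must be bound in its binding domain.
Binding domain of *herself₅*: the embedded TP, whose subject is Hana₃.
*Priya₁* c-commands the anaphor but is outside its binding domain → cannot satisfy Principle A.
*Odette₂* c-commands the anaphor but is outside its binding domain → cannot satisfy Principle A.
*Hana₃* c-commands the anaphor within its binding domain → licit binder.
*Carmen₄* does not c-command the anaphor → cannot bind it.

{3}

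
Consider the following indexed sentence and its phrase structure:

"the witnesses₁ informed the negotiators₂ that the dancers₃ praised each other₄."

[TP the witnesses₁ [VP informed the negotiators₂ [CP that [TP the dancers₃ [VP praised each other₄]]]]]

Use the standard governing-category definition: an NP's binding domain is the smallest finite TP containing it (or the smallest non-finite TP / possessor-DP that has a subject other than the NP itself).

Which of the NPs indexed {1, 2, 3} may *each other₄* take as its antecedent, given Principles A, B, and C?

{3}

*each other* is an anaphor, so Principle A applies: it must be bound in its binding domain.
Binding domain of *each other₄*: the embedded TP, whose subject is the dancers₃.
*the witnesses₁* c-commands the anaphor but is outside its binding domain → cannot satisfy Principle A.
*the negotiators₂* c-commands the anaphor but is outside its binding domain → cannot satisfy Principle A.
*the dancers₃* c-commands the anaphor within its binding domain → licit binder.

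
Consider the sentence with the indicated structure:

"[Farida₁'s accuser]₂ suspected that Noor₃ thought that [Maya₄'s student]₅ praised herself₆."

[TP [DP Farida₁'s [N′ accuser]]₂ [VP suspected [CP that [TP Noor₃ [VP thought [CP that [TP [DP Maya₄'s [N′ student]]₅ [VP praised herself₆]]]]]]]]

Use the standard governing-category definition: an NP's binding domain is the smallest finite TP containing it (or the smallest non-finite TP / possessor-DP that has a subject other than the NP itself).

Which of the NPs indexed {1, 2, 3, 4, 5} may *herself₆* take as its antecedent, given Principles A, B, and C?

*herself* is an anaphor, so Principle A applies: it must be bound in its binding domain.
Binding domain of *herself₆*: the embedded TP, whose subject is [Maya₄'s student]₅.
*Farida₁* does not c-command the anaphor → cannot bind it.
*[Farida₁'s accuser]₂* c-commands the anaphor but is outside its binding domain → cannot satisfy Principle A.
*Noor₃* c-commands the anaphor but is outside its binding domain → cannot satisfy Principle A.
*Maya₄* does not c-command the anaphor → cannot bind it.
*[Maya₄'s student]₅* c-commands the anaphor within its binding domain → licit binder.

{5}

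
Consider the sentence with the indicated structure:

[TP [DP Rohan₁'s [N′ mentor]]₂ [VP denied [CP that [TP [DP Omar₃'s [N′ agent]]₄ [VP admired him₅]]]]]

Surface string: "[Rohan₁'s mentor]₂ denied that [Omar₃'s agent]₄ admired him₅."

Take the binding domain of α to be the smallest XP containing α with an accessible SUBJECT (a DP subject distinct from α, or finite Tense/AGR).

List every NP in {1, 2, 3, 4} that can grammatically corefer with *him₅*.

*him* is a pronoun, so Principle B applies: it must be free in its binding domain.
Binding domain of *him₅*: the embedded TP, whose subject is [Omar₃'s agent]₄.
*Rohan₁* and the pronoun do not c-command one another → neither Principle B nor Principle C is at stake; coindexation permitted.
*[Rohan₁'s mentor]₂* c-commands the pronoun but from outside its binding domain, and is not c-commanded by it → coindexation permitted.
*Omar₃* and the pronoun do not c-command one another → neither Principle B nor Principle C is at stake; coindexation permitted.
*[Omar₃'s agent]₄* c-commands the pronoun within its binding domain → coindexation would violate Principle B.

{1, 2, 3}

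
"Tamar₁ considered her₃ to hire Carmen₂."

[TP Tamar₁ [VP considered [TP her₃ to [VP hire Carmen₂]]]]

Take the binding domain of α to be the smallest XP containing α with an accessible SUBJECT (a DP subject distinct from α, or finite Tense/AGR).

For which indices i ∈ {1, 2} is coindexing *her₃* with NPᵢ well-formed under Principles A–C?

*her* is a pronoun, so Principle B applies: it must be free in its binding domain.
Binding domain of *her₃*: the matrix TP, whose subject is Tamar₁.
*Tamar₁* c-commands the pronoun within its binding domain → coindexation would violate Principle B.
*Carmen₂*: the pronoun c-commands this R-expression → coindexation would violate Principle C on *Carmen₂*.

none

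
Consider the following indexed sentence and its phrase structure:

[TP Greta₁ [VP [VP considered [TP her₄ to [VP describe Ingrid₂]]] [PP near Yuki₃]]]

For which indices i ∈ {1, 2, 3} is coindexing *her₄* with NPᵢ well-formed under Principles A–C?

{3}

*her* is a pronoun, so Principle B applies: it must be free in its binding domain.
Binding domain of *her₄*: the matrix TP, whose subject is Greta₁.
*Greta₁* c-commands the pronoun within its binding domain → coindexation would violate Principle B.
*Ingrid₂*: the pronoun c-commands this R-expression → coindexation would violate Principle C on *Ingrid₂*.
*Yuki₃* and the pronoun do not c-command one another → neither Principle B nor Principle C is at stake; coindexation permitted.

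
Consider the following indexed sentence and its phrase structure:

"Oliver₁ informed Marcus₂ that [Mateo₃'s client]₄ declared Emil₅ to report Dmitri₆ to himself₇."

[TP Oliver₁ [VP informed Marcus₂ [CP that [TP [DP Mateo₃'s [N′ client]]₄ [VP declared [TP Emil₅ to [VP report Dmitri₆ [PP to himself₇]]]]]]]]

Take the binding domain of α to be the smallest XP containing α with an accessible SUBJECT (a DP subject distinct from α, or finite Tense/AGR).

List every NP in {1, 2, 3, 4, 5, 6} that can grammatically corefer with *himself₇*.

*himself* is an anaphor, so Principle A applies: it must be bound in its binding domain.
Binding domain of *himself₇*: the embedded TP, whose subject is Emil₅.
*Oliver₁* c-commands the anaphor but is outside its binding domain → cannot satisfy Principle A.
*Marcus₂* c-commands the anaphor but is outside its binding domain → cannot satisfy Principle A.
*Mateo₃* does not c-command the anaphor → cannot bind it.
*[Mateo₃'s client]₄* c-commands the anaphor but is outside its binding domain → cannot satisfy Principle A.
*Emil₅* c-commands the anaphor within its binding domain → licit binder.
*Dmitri₆* c-commands the anaphor within its binding domain → licit binder.

{5, 6}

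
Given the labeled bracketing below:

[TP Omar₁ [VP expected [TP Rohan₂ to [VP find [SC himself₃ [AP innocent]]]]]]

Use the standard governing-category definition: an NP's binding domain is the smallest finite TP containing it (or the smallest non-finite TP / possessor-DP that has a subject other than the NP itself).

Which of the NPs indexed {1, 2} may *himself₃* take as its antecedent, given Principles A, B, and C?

{2}

*himself* is an anaphor, so Principle A applies: it must be bound in its binding domain.
Binding domain of *himself₃*: the embedded TP, whose subject is Rohan₂.
*Omar₁* c-commands the anaphor but is outside its binding domain → cannot satisfy Principle A.
*Rohan₂* c-commands the anaphor within its binding domain → licit binder.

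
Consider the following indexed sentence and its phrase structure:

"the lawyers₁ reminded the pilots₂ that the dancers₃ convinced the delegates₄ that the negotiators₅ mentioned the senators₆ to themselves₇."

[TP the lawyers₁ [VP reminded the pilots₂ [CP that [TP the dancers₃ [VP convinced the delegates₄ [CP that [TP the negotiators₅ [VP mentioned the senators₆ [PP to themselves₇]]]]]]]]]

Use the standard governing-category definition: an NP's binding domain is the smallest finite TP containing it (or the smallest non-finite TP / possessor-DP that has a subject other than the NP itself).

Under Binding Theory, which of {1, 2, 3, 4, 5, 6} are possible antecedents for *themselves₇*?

*themselves* is an anaphor, so Principle A applies: it must be bound in its binding domain.
Binding domain of *themselves₇*: the embedded TP, whose subject is the negotiators₅.
*the lawyers₁* c-commands the anaphor but is outside its binding domain → cannot satisfy Principle A.
*the pilots₂* c-commands the anaphor but is outside its binding domain → cannot satisfy Principle A.
*the dancers₃* c-commands the anaphor but is outside its binding domain → cannot satisfy Principle A.
*the delegates₄* c-commands the anaphor but is outside its binding domain → cannot satisfy Principle A.
*the negotiators₅* c-commands the anaphor within its binding domain → licit binder.
*the senators₆* c-commands the anaphor within its binding domain → licit binder.

{5, 6}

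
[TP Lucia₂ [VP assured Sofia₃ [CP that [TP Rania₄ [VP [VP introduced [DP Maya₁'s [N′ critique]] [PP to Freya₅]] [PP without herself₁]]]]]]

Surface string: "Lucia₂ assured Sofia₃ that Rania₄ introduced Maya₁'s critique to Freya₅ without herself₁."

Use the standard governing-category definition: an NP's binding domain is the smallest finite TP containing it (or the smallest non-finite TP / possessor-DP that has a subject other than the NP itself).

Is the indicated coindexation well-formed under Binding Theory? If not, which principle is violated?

The two coindexed NPs are *Maya₁* and *herself₁*.
*herself₁* is an anaphor. Principle A requires it to be bound within its binding domain — the embedded TP, whose subject is Rania₄.
Within that domain it is c-commanded by *Rania₄*, which does not share its index.
*Maya₁* does not c-command the anaphor at all.
The anaphor is unbound in its domain → Principle A violation.

Principle A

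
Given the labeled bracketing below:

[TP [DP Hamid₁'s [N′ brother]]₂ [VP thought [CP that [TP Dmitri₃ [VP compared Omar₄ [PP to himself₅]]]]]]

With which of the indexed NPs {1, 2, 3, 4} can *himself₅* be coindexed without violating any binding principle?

*himself* is an anaphor, so Principle A applies: it must be bound in its binding domain.
Binding domain of *himself₅*: the embedded TP, whose subject is Dmitri₃.
*Hamid₁* does not c-command the anaphor → cannot bind it.
*[Hamid₁'s brother]₂* c-commands the anaphor but is outside its binding domain → cannot satisfy Principle A.
*Dmitri₃* c-commands the anaphor within its binding domain → licit binder.
*Omar₄* c-commands the anaphor within its binding domain → licit binder.

{3, 4}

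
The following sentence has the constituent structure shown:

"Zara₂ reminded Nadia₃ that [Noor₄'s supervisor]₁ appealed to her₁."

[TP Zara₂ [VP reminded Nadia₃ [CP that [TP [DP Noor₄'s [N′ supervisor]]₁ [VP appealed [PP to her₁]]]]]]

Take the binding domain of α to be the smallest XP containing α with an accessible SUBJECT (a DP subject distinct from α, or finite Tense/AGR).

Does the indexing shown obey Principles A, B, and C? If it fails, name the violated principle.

Principle B

The two coindexed NPs are *[Noor₄'s supervisor]₁* and *her₁*.
*her₁* is a pronoun. Its binding domain is the embedded TP, whose subject is [Noor₄'s supervisor]₁.
*[Noor₄'s supervisor]₁* c-commands it within that domain and carries the same index.
The pronoun is locally bound → Principle B violation.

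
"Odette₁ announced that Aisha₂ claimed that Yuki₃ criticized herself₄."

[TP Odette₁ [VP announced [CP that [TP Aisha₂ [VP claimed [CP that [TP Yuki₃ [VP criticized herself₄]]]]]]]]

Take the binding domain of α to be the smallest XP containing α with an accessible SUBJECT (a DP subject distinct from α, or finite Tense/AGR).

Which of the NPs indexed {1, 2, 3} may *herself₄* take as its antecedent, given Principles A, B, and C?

*herself* is an anaphor, so Principle A applies: it must be bound in its binding domain.
Binding domain of *herself₄*: the embedded TP, whose subject is Yuki₃.
*Odette₁* c-commands the anaphor but is outside its binding domain → cannot satisfy Principle A.
*Aisha₂* c-commands the anaphor but is outside its binding domain → cannot satisfy Principle A.
*Yuki₃* c-commands the anaphor within its binding domain → licit binder.

{3}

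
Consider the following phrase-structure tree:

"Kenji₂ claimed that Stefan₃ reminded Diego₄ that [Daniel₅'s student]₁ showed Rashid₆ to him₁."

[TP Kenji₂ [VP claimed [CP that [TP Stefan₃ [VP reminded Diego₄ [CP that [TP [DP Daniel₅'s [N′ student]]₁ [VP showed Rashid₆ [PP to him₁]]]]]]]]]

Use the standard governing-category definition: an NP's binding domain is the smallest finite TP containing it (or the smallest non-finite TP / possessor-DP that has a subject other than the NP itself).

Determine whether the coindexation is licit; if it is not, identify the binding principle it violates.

Principle B

The two coindexed NPs are *[Daniel₅'s student]₁* and *him₁*.
*him₁* is a pronoun. Its binding domain is the embedded TP, whose subject is [Daniel₅'s student]₁.
*[Daniel₅'s student]₁* c-commands it within that domain and carries the same index.
The pronoun is locally bound → Principle B violation.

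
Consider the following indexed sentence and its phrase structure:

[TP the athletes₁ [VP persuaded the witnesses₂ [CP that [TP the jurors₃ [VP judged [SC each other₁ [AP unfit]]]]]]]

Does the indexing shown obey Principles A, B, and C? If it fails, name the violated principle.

Principle A

The two coindexed NPs are *the athletes₁* and *each other₁*.
*each other₁* is an anaphor. Principle A requires it to be bound within its binding domain — the embedded TP, whose subject is the jurors₃.
Within that domain it is c-commanded by *the jurors₃*, which does not share its index.
*the athletes₁* does c-command the anaphor, but from outside its binding domain.
The anaphor is unbound in its domain → Principle A violation.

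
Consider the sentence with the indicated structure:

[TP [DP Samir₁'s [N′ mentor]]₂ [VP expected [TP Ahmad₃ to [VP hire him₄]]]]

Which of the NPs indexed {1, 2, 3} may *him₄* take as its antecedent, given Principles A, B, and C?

*him* is a pronoun, so Principle B applies: it must be free in its binding domain.
Binding domain of *him₄*: the embedded TP, whose subject is Ahmad₃.
*Samir₁* and the pronoun do not c-command one another → neither Principle B nor Principle C is at stake; coindexation permitted.
*[Samir₁'s mentor]₂* c-commands the pronoun but from outside its binding domain, and is not c-commanded by it → coindexation permitted.
*Ahmad₃* c-commands the pronoun within its binding domain → coindexation would violate Principle B.

{1, 2}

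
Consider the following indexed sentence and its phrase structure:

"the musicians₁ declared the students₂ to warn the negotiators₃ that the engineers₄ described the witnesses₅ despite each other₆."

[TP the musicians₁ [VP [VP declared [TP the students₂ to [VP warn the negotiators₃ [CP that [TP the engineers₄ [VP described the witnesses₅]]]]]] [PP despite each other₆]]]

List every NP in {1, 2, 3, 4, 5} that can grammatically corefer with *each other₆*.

{1}

*each other* is an anaphor, so Principle A applies: it must be bound in its binding domain.
Binding domain of *each other₆*: the matrix TP, whose subject is the musicians₁.
*the musicians₁* c-commands the anaphor within its binding domain → licit binder.
*the students₂* does not c-command the anaphor → cannot bind it.
*the negotiators₃* does not c-command the anaphor → cannot bind it.
*the engineers₄* does not c-command the anaphor → cannot bind it.
*the witnesses₅* does not c-command the anaphor → cannot bind it.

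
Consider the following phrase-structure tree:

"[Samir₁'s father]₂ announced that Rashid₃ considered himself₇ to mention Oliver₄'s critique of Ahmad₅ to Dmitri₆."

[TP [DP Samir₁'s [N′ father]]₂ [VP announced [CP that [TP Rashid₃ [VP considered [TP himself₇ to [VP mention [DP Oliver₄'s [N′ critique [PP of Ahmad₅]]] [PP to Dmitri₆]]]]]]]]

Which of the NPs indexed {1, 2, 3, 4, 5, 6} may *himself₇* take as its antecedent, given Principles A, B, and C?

{3}

*himself* is an anaphor, so Principle A applies: it must be bound in its binding domain.
Binding domain of *himself₇*: the embedded TP, whose subject is Rashid₃.
*Samir₁* does not c-command the anaphor → cannot bind it.
*[Samir₁'s father]₂* c-commands the anaphor but is outside its binding domain → cannot satisfy Principle A.
*Rashid₃* c-commands the anaphor within its binding domain → licit binder.
*Oliver₄* does not c-command the anaphor → cannot bind it.
*Ahmad₅* does not c-command the anaphor → cannot bind it.
*Dmitri₆* does not c-command the anaphor → cannot bind it.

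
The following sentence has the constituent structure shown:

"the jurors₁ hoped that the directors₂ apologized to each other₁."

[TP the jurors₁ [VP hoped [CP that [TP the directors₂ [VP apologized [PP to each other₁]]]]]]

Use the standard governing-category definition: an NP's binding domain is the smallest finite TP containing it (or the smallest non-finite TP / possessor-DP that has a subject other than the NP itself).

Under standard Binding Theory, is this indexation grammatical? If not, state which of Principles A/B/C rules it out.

The two coindexed NPs are *the jurors₁* and *each other₁*.
*each other₁* is an anaphor. Principle A requires it to be bound within its binding domain — the embedded TP, whose subject is the directors₂.
Within that domain it is c-commanded by *the directors₂*, which does not share its index.
*the jurors₁* does c-command the anaphor, but from outside its binding domain.
The anaphor is unbound in its domain → Principle A violation.

Principle A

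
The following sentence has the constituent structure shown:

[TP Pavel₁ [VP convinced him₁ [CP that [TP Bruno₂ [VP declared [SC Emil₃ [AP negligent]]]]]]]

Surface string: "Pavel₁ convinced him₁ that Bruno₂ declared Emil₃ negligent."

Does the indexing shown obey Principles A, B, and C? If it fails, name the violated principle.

The two coindexed NPs are *Pavel₁* and *him₁*.
*him₁* is a pronoun. Its binding domain is the matrix TP, whose subject is Pavel₁.
*Pavel₁* c-commands it within that domain and carries the same index.
The pronoun is locally bound → Principle B violation.

Principle B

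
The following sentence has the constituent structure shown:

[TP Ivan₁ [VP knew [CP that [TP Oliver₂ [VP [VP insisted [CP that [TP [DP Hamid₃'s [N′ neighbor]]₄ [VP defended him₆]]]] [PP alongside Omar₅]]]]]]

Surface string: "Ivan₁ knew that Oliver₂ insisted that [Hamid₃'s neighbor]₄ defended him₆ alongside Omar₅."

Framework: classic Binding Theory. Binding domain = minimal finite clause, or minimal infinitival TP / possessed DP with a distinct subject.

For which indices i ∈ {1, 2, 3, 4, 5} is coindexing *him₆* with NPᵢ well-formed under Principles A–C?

{1, 2, 3, 5}

*him* is a pronoun, so Principle B applies: it must be free in its binding domain.
Binding domain of *him₆*: the embedded TP, whose subject is [Hamid₃'s neighbor]₄.
*Ivan₁* c-commands the pronoun but from outside its binding domain, and is not c-commanded by it → coindexation permitted.
*Oliver₂* c-commands the pronoun but from outside its binding domain, and is not c-commanded by it → coindexation permitted.
*Hamid₃* and the pronoun do not c-command one another → neither Principle B nor Principle C is at stake; coindexation permitted.
*[Hamid₃'s neighbor]₄* c-commands the pronoun within its binding domain → coindexation would violate Principle B.
*Omar₅* and the pronoun do not c-command one another → neither Principle B nor Principle C is at stake; coindexation permitted.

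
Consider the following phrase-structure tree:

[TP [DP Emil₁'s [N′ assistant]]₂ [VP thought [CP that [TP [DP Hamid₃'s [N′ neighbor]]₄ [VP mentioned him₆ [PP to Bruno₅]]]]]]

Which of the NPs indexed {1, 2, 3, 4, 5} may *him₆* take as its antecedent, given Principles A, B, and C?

*him* is a pronoun, so Principle B applies: it must be free in its binding domain.
Binding domain of *him₆*: the embedded TP, whose subject is [Hamid₃'s neighbor]₄.
*Emil₁* and the pronoun do not c-command one another → neither Principle B nor Principle C is at stake; coindexation permitted.
*[Emil₁'s assistant]₂* c-commands the pronoun but from outside its binding domain, and is not c-commanded by it → coindexation permitted.
*Hamid₃* and the pronoun do not c-command one another → neither Principle B nor Principle C is at stake; coindexation permitted.
*[Hamid₃'s neighbor]₄* c-commands the pronoun within its binding domain → coindexation would violate Principle B.
*Bruno₅*: the pronoun c-commands this R-expression → coindexation would violate Principle C on *Bruno₅*.

{1, 2, 3}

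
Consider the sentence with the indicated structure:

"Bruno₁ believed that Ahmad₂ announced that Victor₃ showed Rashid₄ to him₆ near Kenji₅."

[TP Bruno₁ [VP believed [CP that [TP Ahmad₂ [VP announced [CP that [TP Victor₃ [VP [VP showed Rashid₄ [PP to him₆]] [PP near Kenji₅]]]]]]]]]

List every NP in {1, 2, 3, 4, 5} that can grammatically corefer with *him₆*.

{1, 2, 5}

*him* is a pronoun, so Principle B applies: it must be free in its binding domain.
Binding domain of *him₆*: the embedded TP, whose subject is Victor₃.
*Bruno₁* c-commands the pronoun but from outside its binding domain, and is not c-commanded by it → coindexation permitted.
*Ahmad₂* c-commands the pronoun but from outside its binding domain, and is not c-commanded by it → coindexation permitted.
*Victor₃* c-commands the pronoun within its binding domain → coindexation would violate Principle B.
*Rashid₄* c-commands the pronoun within its binding domain → coindexation would violate Principle B.
*Kenji₅* and the pronoun do not c-command one another → neither Principle B nor Principle C is at stake; coindexation permitted.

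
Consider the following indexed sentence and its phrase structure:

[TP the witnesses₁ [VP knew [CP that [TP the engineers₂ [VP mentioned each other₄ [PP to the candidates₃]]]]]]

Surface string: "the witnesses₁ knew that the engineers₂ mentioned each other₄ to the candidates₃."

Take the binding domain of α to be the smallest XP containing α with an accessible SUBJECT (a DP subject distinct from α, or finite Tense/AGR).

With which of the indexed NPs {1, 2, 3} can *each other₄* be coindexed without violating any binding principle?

{2}

*each other* is an anaphor, so Principle A applies: it must be bound in its binding domain.
Binding domain of *each other₄*: the embedded TP, whose subject is the engineers₂.
*the witnesses₁* c-commands the anaphor but is outside its binding domain → cannot satisfy Principle A.
*the engineers₂* c-commands the anaphor within its binding domain → licit binder.
*the candidates₃* does not c-command the anaphor → cannot bind it.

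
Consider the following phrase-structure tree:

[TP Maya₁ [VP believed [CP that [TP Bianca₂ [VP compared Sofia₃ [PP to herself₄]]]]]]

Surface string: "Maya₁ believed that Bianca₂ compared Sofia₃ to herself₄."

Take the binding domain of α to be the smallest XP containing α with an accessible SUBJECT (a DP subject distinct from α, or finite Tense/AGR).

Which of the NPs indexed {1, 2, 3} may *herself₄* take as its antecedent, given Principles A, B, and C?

*herself* is an anaphor, so Principle A applies: it must be bound in its binding domain.
Binding domain of *herself₄*: the embedded TP, whose subject is Bianca₂.
*Maya₁* c-commands the anaphor but is outside its binding domain → cannot satisfy Principle A.
*Bianca₂* c-commands the anaphor within its binding domain → licit binder.
*Sofia₃* c-commands the anaphor within its binding domain → licit binder.

{2, 3}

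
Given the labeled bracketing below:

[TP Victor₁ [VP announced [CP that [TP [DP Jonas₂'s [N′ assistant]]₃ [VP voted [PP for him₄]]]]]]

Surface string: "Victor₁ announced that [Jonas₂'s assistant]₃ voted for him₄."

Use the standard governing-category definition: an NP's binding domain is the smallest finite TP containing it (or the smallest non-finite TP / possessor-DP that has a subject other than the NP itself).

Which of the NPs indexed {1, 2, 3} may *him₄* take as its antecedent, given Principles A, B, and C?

{1, 2}

*him* is a pronoun, so Principle B applies: it must be free in its binding domain.
Binding domain of *him₄*: the embedded TP, whose subject is [Jonas₂'s assistant]₃.
*Victor₁* c-commands the pronoun but from outside its binding domain, and is not c-commanded by it → coindexation permitted.
*Jonas₂* and the pronoun do not c-command one another → neither Principle B nor Principle C is at stake; coindexation permitted.
*[Jonas₂'s assistant]₃* c-commands the pronoun within its binding domain → coindexation would violate Principle B.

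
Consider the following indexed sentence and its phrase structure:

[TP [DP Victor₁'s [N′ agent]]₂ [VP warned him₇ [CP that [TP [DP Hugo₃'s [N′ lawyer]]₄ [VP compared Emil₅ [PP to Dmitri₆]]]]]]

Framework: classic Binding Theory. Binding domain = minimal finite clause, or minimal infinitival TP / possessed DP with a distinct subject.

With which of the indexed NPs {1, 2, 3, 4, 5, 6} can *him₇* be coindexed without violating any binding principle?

*him* is a pronoun, so Principle B applies: it must be free in its binding domain.
Binding domain of *him₇*: the matrix TP, whose subject is [Victor₁'s agent]₂.
*Victor₁* and the pronoun do not c-command one another → neither Principle B nor Principle C is at stake; coindexation permitted.
*[Victor₁'s agent]₂* c-commands the pronoun within its binding domain → coindexation would violate Principle B.
*Hugo₃*: the pronoun c-commands this R-expression → coindexation would violate Principle C on *Hugo₃*.
*[Hugo₃'s lawyer]₄*: the pronoun c-commands this R-expression → coindexation would violate Principle C on *[Hugo₃'s lawyer]₄*.
*Emil₅*: the pronoun c-commands this R-expression → coindexation would violate Principle C on *Emil₅*.
*Dmitri₆*: the pronoun c-commands this R-expression → coindexation would violate Principle C on *Dmitri₆*.

{1}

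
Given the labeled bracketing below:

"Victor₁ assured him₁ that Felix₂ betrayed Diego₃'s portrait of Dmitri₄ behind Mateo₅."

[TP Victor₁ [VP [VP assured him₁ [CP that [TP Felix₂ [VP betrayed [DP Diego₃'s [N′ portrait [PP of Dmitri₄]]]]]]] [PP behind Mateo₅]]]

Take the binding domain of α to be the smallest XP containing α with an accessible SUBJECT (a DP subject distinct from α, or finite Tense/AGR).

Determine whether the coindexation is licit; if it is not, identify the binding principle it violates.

Principle B

The two coindexed NPs are *Victor₁* and *him₁*.
*him₁* is a pronoun. Its binding domain is the matrix TP, whose subject is Victor₁.
*Victor₁* c-commands it within that domain and carries the same index.
The pronoun is locally bound → Principle B violation.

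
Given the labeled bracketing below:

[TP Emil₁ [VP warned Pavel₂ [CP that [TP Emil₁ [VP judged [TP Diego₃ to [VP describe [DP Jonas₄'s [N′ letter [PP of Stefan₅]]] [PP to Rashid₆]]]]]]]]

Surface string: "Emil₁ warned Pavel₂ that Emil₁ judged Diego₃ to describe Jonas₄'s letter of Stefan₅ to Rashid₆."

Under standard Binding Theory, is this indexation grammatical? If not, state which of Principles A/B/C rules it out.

The two coindexed NPs are *Emil₁* (the lower occurrence) and *Emil₁* (the higher occurrence).
*Emil₁* (the lower occurrence) is an R-expression. Principle C requires it to be free everywhere.
*Emil₁* (the higher occurrence) c-commands it and carries the same index.
The R-expression is bound → Principle C violation.

Principle C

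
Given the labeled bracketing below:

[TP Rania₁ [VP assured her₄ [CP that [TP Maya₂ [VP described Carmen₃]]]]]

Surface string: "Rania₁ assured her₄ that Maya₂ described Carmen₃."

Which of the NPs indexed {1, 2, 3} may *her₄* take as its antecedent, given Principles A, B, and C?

none

*her* is a pronoun, so Principle B applies: it must be free in its binding domain.
Binding domain of *her₄*: the matrix TP, whose subject is Rania₁.
*Rania₁* c-commands the pronoun within its binding domain → coindexation would violate Principle B.
*Maya₂*: the pronoun c-commands this R-expression → coindexation would violate Principle C on *Maya₂*.
*Carmen₃*: the pronoun c-commands this R-expression → coindexation would violate Principle C on *Carmen₃*.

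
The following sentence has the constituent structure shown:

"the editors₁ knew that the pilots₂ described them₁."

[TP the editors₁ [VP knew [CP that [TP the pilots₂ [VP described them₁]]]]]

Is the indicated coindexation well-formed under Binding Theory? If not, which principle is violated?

The two coindexed NPs are *the editors₁* and *them₁*.
*them₁* is a pronoun; its binding domain is the embedded TP, whose subject is the pilots₂. Within that domain it is c-commanded only by *the pilots₂*, which carries a different index — the pronoun is free locally, so Principle B holds.
*the editors₁* is an R-expression; *them₁* does not c-command it, and no other NP shares its index, so Principle C is satisfied.
All principles are respected.

grammatical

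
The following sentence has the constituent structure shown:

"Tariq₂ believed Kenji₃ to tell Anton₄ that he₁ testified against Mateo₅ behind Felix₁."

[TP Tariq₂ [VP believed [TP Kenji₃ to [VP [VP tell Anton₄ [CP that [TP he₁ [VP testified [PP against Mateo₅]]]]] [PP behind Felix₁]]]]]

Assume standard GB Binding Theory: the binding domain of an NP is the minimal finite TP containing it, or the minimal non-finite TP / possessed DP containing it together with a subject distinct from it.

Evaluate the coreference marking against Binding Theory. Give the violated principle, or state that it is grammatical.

grammatical

The two coindexed NPs are *Felix₁* and *he₁*.
*he₁* is a pronoun; nothing c-commands it within its binding domain (the embedded TP.), so Principle B holds trivially.
*Felix₁* is an R-expression; *he₁* does not c-command it, and no other NP shares its index, so Principle C is satisfied.
All principles are respected.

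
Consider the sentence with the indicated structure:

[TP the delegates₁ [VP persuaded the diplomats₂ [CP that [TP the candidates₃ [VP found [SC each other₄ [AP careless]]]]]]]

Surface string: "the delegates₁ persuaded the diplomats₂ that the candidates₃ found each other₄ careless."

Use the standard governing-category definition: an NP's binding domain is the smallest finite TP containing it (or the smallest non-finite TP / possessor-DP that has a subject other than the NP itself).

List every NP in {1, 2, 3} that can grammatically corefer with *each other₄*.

*each other* is an anaphor, so Principle A applies: it must be bound in its binding domain.
Binding domain of *each other₄*: the embedded TP, whose subject is the candidates₃.
*the delegates₁* c-commands the anaphor but is outside its binding domain → cannot satisfy Principle A.
*the diplomats₂* c-commands the anaphor but is outside its binding domain → cannot satisfy Principle A.
*the candidates₃* c-commands the anaphor within its binding domain → licit binder.

{3}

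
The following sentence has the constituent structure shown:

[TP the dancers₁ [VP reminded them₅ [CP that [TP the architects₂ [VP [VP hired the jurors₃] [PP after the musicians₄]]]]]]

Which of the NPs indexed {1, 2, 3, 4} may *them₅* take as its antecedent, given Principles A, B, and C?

none

*them* is a pronoun, so Principle B applies: it must be free in its binding domain.
Binding domain of *them₅*: the matrix TP, whose subject is the dancers₁.
*the dancers₁* c-commands the pronoun within its binding domain → coindexation would violate Principle B.
*the architects₂*: the pronoun c-commands this R-expression → coindexation would violate Principle C on *the architects₂*.
*the jurors₃*: the pronoun c-commands this R-expression → coindexation would violate Principle C on *the jurors₃*.
*the musicians₄*: the pronoun c-commands this R-expression → coindexation would violate Principle C on *the musicians₄*.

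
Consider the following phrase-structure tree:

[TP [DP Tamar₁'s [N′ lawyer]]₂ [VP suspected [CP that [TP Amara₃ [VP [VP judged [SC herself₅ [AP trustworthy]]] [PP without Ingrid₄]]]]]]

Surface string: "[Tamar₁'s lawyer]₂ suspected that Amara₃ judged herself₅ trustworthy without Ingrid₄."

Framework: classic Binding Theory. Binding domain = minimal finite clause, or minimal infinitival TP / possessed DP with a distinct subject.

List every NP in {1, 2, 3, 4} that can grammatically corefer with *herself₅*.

*herself* is an anaphor, so Principle A applies: it must be bound in its binding domain.
Binding domain of *herself₅*: the embedded TP, whose subject is Amara₃.
*Tamar₁* does not c-command the anaphor → cannot bind it.
*[Tamar₁'s lawyer]₂* c-commands the anaphor but is outside its binding domain → cannot satisfy Principle A.
*Amara₃* c-commands the anaphor within its binding domain → licit binder.
*Ingrid₄* does not c-command the anaphor → cannot bind it.

{3}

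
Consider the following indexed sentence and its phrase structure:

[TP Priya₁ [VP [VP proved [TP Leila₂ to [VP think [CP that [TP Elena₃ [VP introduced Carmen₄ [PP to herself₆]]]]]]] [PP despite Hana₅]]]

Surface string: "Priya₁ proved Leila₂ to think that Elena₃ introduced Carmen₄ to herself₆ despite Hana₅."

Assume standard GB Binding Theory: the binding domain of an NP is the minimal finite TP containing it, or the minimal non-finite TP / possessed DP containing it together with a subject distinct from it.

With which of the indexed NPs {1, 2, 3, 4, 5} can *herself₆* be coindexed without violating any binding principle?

{3, 4}

*herself* is an anaphor, so Principle A applies: it must be bound in its binding domain.
Binding domain of *herself₆*: the embedded TP, whose subject is Elena₃.
*Priya₁* c-commands the anaphor but is outside its binding domain → cannot satisfy Principle A.
*Leila₂* c-commands the anaphor but is outside its binding domain → cannot satisfy Principle A.
*Elena₃* c-commands the anaphor within its binding domain → licit binder.
*Carmen₄* c-commands the anaphor within its binding domain → licit binder.
*Hana₅* does not c-command the anaphor → cannot bind it.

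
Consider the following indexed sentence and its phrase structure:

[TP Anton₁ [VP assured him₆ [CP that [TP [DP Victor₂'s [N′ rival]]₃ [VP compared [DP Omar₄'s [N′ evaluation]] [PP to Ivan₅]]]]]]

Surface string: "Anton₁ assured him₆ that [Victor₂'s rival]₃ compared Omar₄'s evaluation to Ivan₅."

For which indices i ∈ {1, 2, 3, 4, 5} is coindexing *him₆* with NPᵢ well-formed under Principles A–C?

none

*him* is a pronoun, so Principle B applies: it must be free in its binding domain.
Binding domain of *him₆*: the matrix TP, whose subject is Anton₁.
*Anton₁* c-commands the pronoun within its binding domain → coindexation would violate Principle B.
*Victor₂*: the pronoun c-commands this R-expression → coindexation would violate Principle C on *Victor₂*.
*[Victor₂'s rival]₃*: the pronoun c-commands this R-expression → coindexation would violate Principle C on *[Victor₂'s rival]₃*.
*Omar₄*: the pronoun c-commands this R-expression → coindexation would violate Principle C on *Omar₄*.
*Ivan₅*: the pronoun c-commands this R-expression → coindexation would violate Principle C on *Ivan₅*.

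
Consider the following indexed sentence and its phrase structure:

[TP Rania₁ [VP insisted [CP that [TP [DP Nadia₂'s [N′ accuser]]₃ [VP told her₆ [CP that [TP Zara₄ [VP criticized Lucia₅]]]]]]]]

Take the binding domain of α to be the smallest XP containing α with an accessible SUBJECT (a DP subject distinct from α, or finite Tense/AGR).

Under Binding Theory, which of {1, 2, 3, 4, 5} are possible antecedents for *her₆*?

*her* is a pronoun, so Principle B applies: it must be free in its binding domain.
Binding domain of *her₆*: the embedded TP, whose subject is [Nadia₂'s accuser]₃.
*Rania₁* c-commands the pronoun but from outside its binding domain, and is not c-commanded by it → coindexation permitted.
*Nadia₂* and the pronoun do not c-command one another → neither Principle B nor Principle C is at stake; coindexation permitted.
*[Nadia₂'s accuser]₃* c-commands the pronoun within its binding domain → coindexation would violate Principle B.
*Zara₄*: the pronoun c-commands this R-expression → coindexation would violate Principle C on *Zara₄*.
*Lucia₅*: the pronoun c-commands this R-expression → coindexation would violate Principle C on *Lucia₅*.

{1, 2}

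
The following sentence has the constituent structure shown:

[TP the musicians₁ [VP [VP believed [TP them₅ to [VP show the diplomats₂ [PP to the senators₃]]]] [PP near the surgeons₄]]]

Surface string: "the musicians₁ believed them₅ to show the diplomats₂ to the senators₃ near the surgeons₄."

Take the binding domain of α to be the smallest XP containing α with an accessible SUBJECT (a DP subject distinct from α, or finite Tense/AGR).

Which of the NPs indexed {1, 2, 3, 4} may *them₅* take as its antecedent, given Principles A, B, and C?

*them* is a pronoun, so Principle B applies: it must be free in its binding domain.
Binding domain of *them₅*: the matrix TP, whose subject is the musicians₁.
*the musicians₁* c-commands the pronoun within its binding domain → coindexation would violate Principle B.
*the diplomats₂*: the pronoun c-commands this R-expression → coindexation would violate Principle C on *the diplomats₂*.
*the senators₃*: the pronoun c-commands this R-expression → coindexation would violate Principle C on *the senators₃*.
*the surgeons₄* and the pronoun do not c-command one another → neither Principle B nor Principle C is at stake; coindexation permitted.

{4}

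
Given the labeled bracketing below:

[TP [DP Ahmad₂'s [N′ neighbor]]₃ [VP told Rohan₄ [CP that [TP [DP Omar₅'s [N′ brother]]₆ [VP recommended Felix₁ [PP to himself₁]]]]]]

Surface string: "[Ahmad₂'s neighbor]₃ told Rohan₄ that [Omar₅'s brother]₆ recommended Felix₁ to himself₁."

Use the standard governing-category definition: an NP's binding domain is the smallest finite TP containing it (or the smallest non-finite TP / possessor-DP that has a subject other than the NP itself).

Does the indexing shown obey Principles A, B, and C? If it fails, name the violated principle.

grammatical

The two coindexed NPs are *Felix₁* and *himself₁*.
*himself₁* is an anaphor; its binding domain is the embedded TP, whose subject is [Omar₅'s brother]₆. *Felix₁* c-commands it within that domain and shares its index, so Principle A is satisfied.
*Felix₁* is an R-expression; *himself₁* does not c-command it, and no other NP shares its index, so Principle C is satisfied.
All principles are respected.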